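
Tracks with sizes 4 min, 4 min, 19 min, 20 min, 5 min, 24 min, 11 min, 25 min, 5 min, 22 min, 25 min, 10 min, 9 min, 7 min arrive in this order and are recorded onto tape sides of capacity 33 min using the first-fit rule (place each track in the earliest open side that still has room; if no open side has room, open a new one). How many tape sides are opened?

  4 → side 1 (new)  [load 4/33]
  4 → side 1  [load 8/33]
  19 → side 1  [load 27/33]
  20 → side 2 (new)  [load 20/33]
  5 → side 1  [load 32/33]
  24 → side 3 (new)  [load 24/33]
  11 → side 2  [load 31/33]
  25 → side 4 (new)  [load 25/33]
  5 → side 3  [load 29/33]
  22 → side 5 (new)  [load 22/33]
  25 → side 6 (new)  [load 25/33]
  10 → side 5  [load 32/33]
  9 → side 7 (new)  [load 9/33]
  7 → side 4  [load 32/33]
7 tape sides opened.

7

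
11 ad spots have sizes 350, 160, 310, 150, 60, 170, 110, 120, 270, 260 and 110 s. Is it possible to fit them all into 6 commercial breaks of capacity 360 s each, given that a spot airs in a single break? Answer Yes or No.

Total = 2070 s; ⌈2070/360⌉ = 6.
The bound of 6 does not rule out 6, but exhaustive search shows no assignment into 6 commercial breaks of capacity 360 s exists — the minimum is 7.

No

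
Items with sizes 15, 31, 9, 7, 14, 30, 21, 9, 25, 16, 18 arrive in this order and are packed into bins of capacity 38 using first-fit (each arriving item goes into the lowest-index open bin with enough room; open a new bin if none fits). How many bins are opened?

6

  15 → bin 1 (new)  [load 15/38]
  31 → bin 2 (new)  [load 31/38]
  9 → bin 1  [load 24/38]
  7 → bin 1  [load 31/38]
  14 → bin 3 (new)  [load 14/38]
  30 → bin 4 (new)  [load 30/38]
  21 → bin 3  [load 35/38]
  9 → bin 5 (new)  [load 9/38]
  25 → bin 5  [load 34/38]
  16 → bin 6 (new)  [load 16/38]
  18 → bin 6  [load 34/38]
6 bins opened.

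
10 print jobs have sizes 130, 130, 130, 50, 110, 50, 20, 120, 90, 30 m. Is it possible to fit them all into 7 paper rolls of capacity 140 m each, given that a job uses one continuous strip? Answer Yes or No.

Yes

A valid assignment using 7 paper rolls:
  roll 1: 130 = 130
  roll 2: 130 = 130
  roll 3: 130 = 130
  roll 4: 120 + 20 = 140
  roll 5: 110 + 30 = 140
  roll 6: 90 + 50 = 140
  roll 7: 50 = 50
Every load is within 140 m, so 7 paper rolls suffice.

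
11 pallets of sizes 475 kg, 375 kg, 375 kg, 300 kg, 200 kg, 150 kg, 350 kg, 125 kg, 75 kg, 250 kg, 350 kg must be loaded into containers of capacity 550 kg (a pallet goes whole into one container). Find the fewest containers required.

6

Total = 475 + 375 + 375 + 350 + 350 + 300 + 250 + 200 + 150 + 125 + 75 = 3025 kg.
Lower bound: ⌈3025/550⌉ = 6 containers.
A packing using 6 containers:
  container 1: 475 + 75 = 550
  container 2: 375 + 150 = 525
  container 3: 375 + 125 = 500
  container 4: 350 + 200 = 550
  container 5: 350 = 350
  container 6: 300 + 250 = 550
This matches the lower bound, so 6 is optimal.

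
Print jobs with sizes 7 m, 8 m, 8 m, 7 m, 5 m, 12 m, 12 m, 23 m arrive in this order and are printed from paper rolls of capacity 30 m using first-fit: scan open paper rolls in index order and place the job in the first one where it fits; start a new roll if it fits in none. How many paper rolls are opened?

  7 → roll 1 (new)  [load 7/30]
  8 → roll 1  [load 15/30]
  8 → roll 1  [load 23/30]
  7 → roll 1  [load 30/30]
  5 → roll 2 (new)  [load 5/30]
  12 → roll 2  [load 17/30]
  12 → roll 2  [load 29/30]
  23 → roll 3 (new)  [load 23/30]
3 paper rolls opened.

3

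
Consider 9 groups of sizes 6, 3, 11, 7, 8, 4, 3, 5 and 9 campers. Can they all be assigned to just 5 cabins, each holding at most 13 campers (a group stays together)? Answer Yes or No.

Yes

A valid assignment using 5 cabins:
  cabin 1: 11 = 11
  cabin 2: 9 + 4 = 13
  cabin 3: 8 + 5 = 13
  cabin 4: 7 + 6 = 13
  cabin 5: 3 + 3 = 6
Every load is within 13 campers, so 5 cabins suffice.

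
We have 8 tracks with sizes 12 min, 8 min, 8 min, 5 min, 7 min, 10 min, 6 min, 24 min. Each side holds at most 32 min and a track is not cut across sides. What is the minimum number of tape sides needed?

Total = 24 + 12 + 10 + 8 + 8 + 7 + 6 + 5 = 80 min.
Lower bound: ⌈80/32⌉ = 3 tape sides.
A packing using 3 tape sides:
  side 1: 24 + 8 = 32
  side 2: 12 + 10 + 8 = 30
  side 3: 7 + 6 + 5 = 18
This matches the lower bound, so 3 is optimal.

3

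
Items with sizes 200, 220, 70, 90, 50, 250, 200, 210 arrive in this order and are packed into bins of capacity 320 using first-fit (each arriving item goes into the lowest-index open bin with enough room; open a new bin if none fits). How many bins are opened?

5

  200 → bin 1 (new)  [load 200/320]
  220 → bin 2 (new)  [load 220/320]
  70 → bin 1  [load 270/320]
  90 → bin 2  [load 310/320]
  50 → bin 1  [load 320/320]
  250 → bin 3 (new)  [load 250/320]
  200 → bin 4 (new)  [load 200/320]
  210 → bin 5 (new)  [load 210/320]
5 bins opened.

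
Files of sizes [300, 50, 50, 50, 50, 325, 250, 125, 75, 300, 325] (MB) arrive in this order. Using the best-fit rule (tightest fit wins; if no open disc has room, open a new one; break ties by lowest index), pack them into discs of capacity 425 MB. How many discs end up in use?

  300 → disc 1 (new)  [load 300/425]
  50 → disc 1  [load 350/425]
  50 → disc 1  [load 400/425]
  50 → disc 2 (new)  [load 50/425]
  50 → disc 2  [load 100/425]
  325 → disc 2  [load 425/425]
  250 → disc 3 (new)  [load 250/425]
  125 → disc 3  [load 375/425]
  75 → disc 4 (new)  [load 75/425]
  300 → disc 4  [load 375/425]
  325 → disc 5 (new)  [load 325/425]
5 discs opened.

5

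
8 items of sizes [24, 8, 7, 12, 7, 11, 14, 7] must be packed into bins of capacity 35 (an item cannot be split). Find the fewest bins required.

3

Total = 24 + 14 + 12 + 11 + 8 + 7 + 7 + 7 = 90.
Lower bound: ⌈90/35⌉ = 3 bins.
A packing using 3 bins:
  bin 1: 24 + 11 = 35
  bin 2: 14 + 12 + 8 = 34
  bin 3: 7 + 7 + 7 = 21
This matches the lower bound, so 3 is optimal.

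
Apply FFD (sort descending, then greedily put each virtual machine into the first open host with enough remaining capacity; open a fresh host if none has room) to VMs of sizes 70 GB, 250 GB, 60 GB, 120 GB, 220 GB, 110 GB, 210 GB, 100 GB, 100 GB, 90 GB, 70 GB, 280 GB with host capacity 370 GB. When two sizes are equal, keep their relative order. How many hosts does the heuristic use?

Sorted descending: 280, 250, 220, 210, 120, 110, 100, 100, 90, 70, 70, 60.
  280 → host 1 (new)  [load 280/370]
  250 → host 2 (new)  [load 250/370]
  220 → host 3 (new)  [load 220/370]
  210 → host 4 (new)  [load 210/370]
  120 → host 2  [load 370/370]
  110 → host 3  [load 330/370]
  100 → host 4  [load 310/370]
  100 → host 5 (new)  [load 100/370]
  90 → host 1  [load 370/370]
  70 → host 5  [load 170/370]
  70 → host 5  [load 240/370]
  60 → host 4  [load 370/370]
5 hosts opened.

5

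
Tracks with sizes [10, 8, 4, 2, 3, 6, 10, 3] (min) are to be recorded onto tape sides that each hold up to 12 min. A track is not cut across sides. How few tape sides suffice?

Total = 10 + 10 + 8 + 6 + 4 + 3 + 3 + 2 = 46 min.
Lower bound: ⌈46/12⌉ = 4 tape sides.
A packing using 4 tape sides:
  side 1: 10 + 2 = 12
  side 2: 10 = 10
  side 3: 8 + 4 = 12
  side 4: 6 + 3 + 3 = 12
This matches the lower bound, so 4 is optimal.

4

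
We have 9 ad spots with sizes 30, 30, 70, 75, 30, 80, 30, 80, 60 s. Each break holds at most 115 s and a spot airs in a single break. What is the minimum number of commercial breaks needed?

Total = 80 + 80 + 75 + 70 + 60 + 30 + 30 + 30 + 30 = 485 s.
Lower bound: ⌈485/115⌉ = 5 commercial breaks.
A packing using 5 commercial breaks:
  break 1: 80 + 30 = 110
  break 2: 80 + 30 = 110
  break 3: 75 + 30 = 105
  break 4: 70 + 30 = 100
  break 5: 60 = 60
This matches the lower bound, so 5 is optimal.

5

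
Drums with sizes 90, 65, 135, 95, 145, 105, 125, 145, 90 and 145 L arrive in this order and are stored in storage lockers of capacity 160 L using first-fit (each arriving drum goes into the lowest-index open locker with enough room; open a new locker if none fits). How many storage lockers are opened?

  90 → locker 1 (new)  [load 90/160]
  65 → locker 1  [load 155/160]
  135 → locker 2 (new)  [load 135/160]
  95 → locker 3 (new)  [load 95/160]
  145 → locker 4 (new)  [load 145/160]
  105 → locker 5 (new)  [load 105/160]
  125 → locker 6 (new)  [load 125/160]
  145 → locker 7 (new)  [load 145/160]
  90 → locker 8 (new)  [load 90/160]
  145 → locker 9 (new)  [load 145/160]
9 storage lockers opened.

9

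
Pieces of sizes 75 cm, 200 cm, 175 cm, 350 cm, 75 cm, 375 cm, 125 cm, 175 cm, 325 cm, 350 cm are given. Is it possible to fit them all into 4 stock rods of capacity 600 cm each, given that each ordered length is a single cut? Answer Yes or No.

A valid assignment using 4 stock rods:
  stock rod 1: 375 + 200 = 575
  stock rod 2: 350 + 175 + 75 = 600
  stock rod 3: 350 + 175 + 75 = 600
  stock rod 4: 325 + 125 = 450
Every load is within 600 cm, so 4 stock rods suffice.

Yes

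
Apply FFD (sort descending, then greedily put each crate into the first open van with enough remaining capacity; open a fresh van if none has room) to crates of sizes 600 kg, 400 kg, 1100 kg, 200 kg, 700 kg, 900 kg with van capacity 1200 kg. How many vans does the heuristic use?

4

Sorted descending: 1100, 900, 700, 600, 400, 200.
  1100 → van 1 (new)  [load 1100/1200]
  900 → van 2 (new)  [load 900/1200]
  700 → van 3 (new)  [load 700/1200]
  600 → van 4 (new)  [load 600/1200]
  400 → van 3  [load 1100/1200]
  200 → van 2  [load 1100/1200]
4 vans opened.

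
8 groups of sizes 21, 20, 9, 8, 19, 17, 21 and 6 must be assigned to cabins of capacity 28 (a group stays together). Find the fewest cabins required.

Total = 21 + 21 + 20 + 19 + 17 + 9 + 8 + 6 = 121.
Lower bound: ⌈121/28⌉ = 5 cabins.
A packing using 5 cabins:
  cabin 1: 21 + 6 = 27
  cabin 2: 21 = 21
  cabin 3: 20 + 8 = 28
  cabin 4: 19 + 9 = 28
  cabin 5: 17 = 17
This matches the lower bound, so 5 is optimal.

5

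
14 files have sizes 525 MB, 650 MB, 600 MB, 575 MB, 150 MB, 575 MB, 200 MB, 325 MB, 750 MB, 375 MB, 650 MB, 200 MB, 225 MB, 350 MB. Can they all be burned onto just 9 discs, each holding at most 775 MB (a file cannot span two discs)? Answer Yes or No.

A valid assignment using 9 discs:
  disc 1: 750 = 750
  disc 2: 650 = 650
  disc 3: 650 = 650
  disc 4: 600 + 150 = 750
  disc 5: 575 + 200 = 775
  disc 6: 575 + 200 = 775
  disc 7: 525 + 225 = 750
  disc 8: 375 + 350 = 725
  disc 9: 325 = 325
Every load is within 775 MB, so 9 discs suffice.

Yes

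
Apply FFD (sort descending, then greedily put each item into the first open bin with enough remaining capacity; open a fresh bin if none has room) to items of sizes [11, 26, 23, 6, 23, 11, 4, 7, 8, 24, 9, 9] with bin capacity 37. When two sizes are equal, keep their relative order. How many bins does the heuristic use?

Sorted descending: 26, 24, 23, 23, 11, 11, 9, 9, 8, 7, 6, 4.
  26 → bin 1 (new)  [load 26/37]
  24 → bin 2 (new)  [load 24/37]
  23 → bin 3 (new)  [load 23/37]
  23 → bin 4 (new)  [load 23/37]
  11 → bin 1  [load 37/37]
  11 → bin 2  [load 35/37]
  9 → bin 3  [load 32/37]
  9 → bin 4  [load 32/37]
  8 → bin 5 (new)  [load 8/37]
  7 → bin 5  [load 15/37]
  6 → bin 5  [load 21/37]
  4 → bin 3  [load 36/37]
5 bins opened.

5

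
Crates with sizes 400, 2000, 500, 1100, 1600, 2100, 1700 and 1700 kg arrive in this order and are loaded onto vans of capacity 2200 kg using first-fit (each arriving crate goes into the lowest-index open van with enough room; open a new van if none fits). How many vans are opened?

6

  400 → van 1 (new)  [load 400/2200]
  2000 → van 2 (new)  [load 2000/2200]
  500 → van 1  [load 900/2200]
  1100 → van 1  [load 2000/2200]
  1600 → van 3 (new)  [load 1600/2200]
  2100 → van 4 (new)  [load 2100/2200]
  1700 → van 5 (new)  [load 1700/2200]
  1700 → van 6 (new)  [load 1700/2200]
6 vans opened.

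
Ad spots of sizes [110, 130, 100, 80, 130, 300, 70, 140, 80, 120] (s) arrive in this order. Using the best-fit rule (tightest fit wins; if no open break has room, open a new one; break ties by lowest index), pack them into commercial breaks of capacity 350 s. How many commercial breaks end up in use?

4

  110 → break 1 (new)  [load 110/350]
  130 → break 1  [load 240/350]
  100 → break 1  [load 340/350]
  80 → break 2 (new)  [load 80/350]
  130 → break 2  [load 210/350]
  300 → break 3 (new)  [load 300/350]
  70 → break 2  [load 280/350]
  140 → break 4 (new)  [load 140/350]
  80 → break 4  [load 220/350]
  120 → break 4  [load 340/350]
4 commercial breaks opened.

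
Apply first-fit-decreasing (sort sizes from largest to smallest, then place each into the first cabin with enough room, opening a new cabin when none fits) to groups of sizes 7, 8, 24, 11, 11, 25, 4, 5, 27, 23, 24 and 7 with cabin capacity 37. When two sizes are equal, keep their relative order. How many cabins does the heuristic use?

5

Sorted descending: 27, 25, 24, 24, 23, 11, 11, 8, 7, 7, 5, 4.
  27 → cabin 1 (new)  [load 27/37]
  25 → cabin 2 (new)  [load 25/37]
  24 → cabin 3 (new)  [load 24/37]
  24 → cabin 4 (new)  [load 24/37]
  23 → cabin 5 (new)  [load 23/37]
  11 → cabin 2  [load 36/37]
  11 → cabin 3  [load 35/37]
  8 → cabin 1  [load 35/37]
  7 → cabin 4  [load 31/37]
  7 → cabin 5  [load 30/37]
  5 → cabin 4  [load 36/37]
  4 → cabin 5  [load 34/37]
5 cabins opened.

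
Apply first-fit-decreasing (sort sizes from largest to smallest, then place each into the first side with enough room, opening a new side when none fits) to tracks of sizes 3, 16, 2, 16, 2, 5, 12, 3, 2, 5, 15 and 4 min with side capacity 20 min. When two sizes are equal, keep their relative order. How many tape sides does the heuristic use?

5

Sorted descending: 16, 16, 15, 12, 5, 5, 4, 3, 3, 2, 2, 2.
  16 → side 1 (new)  [load 16/20]
  16 → side 2 (new)  [load 16/20]
  15 → side 3 (new)  [load 15/20]
  12 → side 4 (new)  [load 12/20]
  5 → side 3  [load 20/20]
  5 → side 4  [load 17/20]
  4 → side 1  [load 20/20]
  3 → side 2  [load 19/20]
  3 → side 4  [load 20/20]
  2 → side 5 (new)  [load 2/20]
  2 → side 5  [load 4/20]
  2 → side 5  [load 6/20]
5 tape sides opened.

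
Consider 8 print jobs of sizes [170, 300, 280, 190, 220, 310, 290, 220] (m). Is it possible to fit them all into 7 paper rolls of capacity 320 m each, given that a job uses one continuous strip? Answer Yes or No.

No

Total = 1980 m; ⌈1980/320⌉ = 7.
8 print jobs each exceed half the capacity and cannot share a roll, forcing at least 8 paper rolls.
At least 8 paper rolls are required, but only 7 are allowed.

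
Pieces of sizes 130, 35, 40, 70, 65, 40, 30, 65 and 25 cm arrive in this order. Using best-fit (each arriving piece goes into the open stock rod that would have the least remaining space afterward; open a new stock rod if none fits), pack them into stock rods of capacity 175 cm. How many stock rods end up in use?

3

  130 → stock rod 1 (new)  [load 130/175]
  35 → stock rod 1  [load 165/175]
  40 → stock rod 2 (new)  [load 40/175]
  70 → stock rod 2  [load 110/175]
  65 → stock rod 2  [load 175/175]
  40 → stock rod 3 (new)  [load 40/175]
  30 → stock rod 3  [load 70/175]
  65 → stock rod 3  [load 135/175]
  25 → stock rod 3  [load 160/175]
3 stock rods opened.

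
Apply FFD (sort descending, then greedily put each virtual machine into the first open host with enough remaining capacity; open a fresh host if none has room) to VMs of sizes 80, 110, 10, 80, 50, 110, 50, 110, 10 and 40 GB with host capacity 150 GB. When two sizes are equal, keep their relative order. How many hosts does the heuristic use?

5

Sorted descending: 110, 110, 110, 80, 80, 50, 50, 40, 10, 10.
  110 → host 1 (new)  [load 110/150]
  110 → host 2 (new)  [load 110/150]
  110 → host 3 (new)  [load 110/150]
  80 → host 4 (new)  [load 80/150]
  80 → host 5 (new)  [load 80/150]
  50 → host 4  [load 130/150]
  50 → host 5  [load 130/150]
  40 → host 1  [load 150/150]
  10 → host 2  [load 120/150]
  10 → host 2  [load 130/150]
5 hosts opened.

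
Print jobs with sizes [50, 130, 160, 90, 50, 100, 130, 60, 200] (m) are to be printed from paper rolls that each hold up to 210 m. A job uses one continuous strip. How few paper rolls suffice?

5

Total = 200 + 160 + 130 + 130 + 100 + 90 + 60 + 50 + 50 = 970 m.
Lower bound: ⌈970/210⌉ = 5 paper rolls.
A packing using 5 paper rolls:
  roll 1: 200 = 200
  roll 2: 160 + 50 = 210
  roll 3: 130 + 60 = 190
  roll 4: 130 + 50 = 180
  roll 5: 100 + 90 = 190
This matches the lower bound, so 5 is optimal.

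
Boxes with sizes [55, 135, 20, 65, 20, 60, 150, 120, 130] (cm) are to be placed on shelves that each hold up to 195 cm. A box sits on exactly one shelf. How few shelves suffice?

4

Total = 150 + 135 + 130 + 120 + 65 + 60 + 55 + 20 + 20 = 755 cm.
Lower bound: ⌈755/195⌉ = 4 shelves.
A packing using 4 shelves:
  shelf 1: 150 + 20 + 20 = 190
  shelf 2: 135 + 60 = 195
  shelf 3: 130 + 65 = 195
  shelf 4: 120 + 55 = 175
This matches the lower bound, so 4 is optimal.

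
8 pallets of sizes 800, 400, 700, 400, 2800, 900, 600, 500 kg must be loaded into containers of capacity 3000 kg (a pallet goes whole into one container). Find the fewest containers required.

Total = 2800 + 900 + 800 + 700 + 600 + 500 + 400 + 400 = 7100 kg.
Lower bound: ⌈7100/3000⌉ = 3 containers.
A packing using 3 containers:
  container 1: 2800 = 2800
  container 2: 900 + 800 + 700 + 600 = 3000
  container 3: 500 + 400 + 400 = 1300
This matches the lower bound, so 3 is optimal.

3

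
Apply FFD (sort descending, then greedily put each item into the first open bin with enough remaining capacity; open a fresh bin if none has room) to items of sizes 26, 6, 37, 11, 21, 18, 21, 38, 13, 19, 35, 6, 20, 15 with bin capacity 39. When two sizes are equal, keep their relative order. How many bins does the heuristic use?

Sorted descending: 38, 37, 35, 26, 21, 21, 20, 19, 18, 15, 13, 11, 6, 6.
  38 → bin 1 (new)  [load 38/39]
  37 → bin 2 (new)  [load 37/39]
  35 → bin 3 (new)  [load 35/39]
  26 → bin 4 (new)  [load 26/39]
  21 → bin 5 (new)  [load 21/39]
  21 → bin 6 (new)  [load 21/39]
  20 → bin 7 (new)  [load 20/39]
  19 → bin 7  [load 39/39]
  18 → bin 5  [load 39/39]
  15 → bin 6  [load 36/39]
  13 → bin 4  [load 39/39]
  11 → bin 8 (new)  [load 11/39]
  6 → bin 8  [load 17/39]
  6 → bin 8  [load 23/39]
8 bins opened.

8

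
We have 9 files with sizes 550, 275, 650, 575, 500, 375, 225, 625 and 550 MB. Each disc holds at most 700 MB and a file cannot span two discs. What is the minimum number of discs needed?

8

Total = 650 + 625 + 575 + 550 + 550 + 500 + 375 + 275 + 225 = 4325 MB.
Lower bound: ⌈4325/700⌉ = 7 discs.
A packing using 8 discs:
  disc 1: 650 = 650
  disc 2: 625 = 625
  disc 3: 575 = 575
  disc 4: 550 = 550
  disc 5: 550 = 550
  disc 6: 500 = 500
  disc 7: 375 + 275 = 650
  disc 8: 225 = 225
No arrangement into 7 discs stays within capacity, so 8 is optimal.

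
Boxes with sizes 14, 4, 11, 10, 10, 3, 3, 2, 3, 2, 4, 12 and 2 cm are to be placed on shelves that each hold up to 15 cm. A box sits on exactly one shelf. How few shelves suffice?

6

Total = 14 + 12 + 11 + 10 + 10 + 4 + 4 + 3 + 3 + 3 + 2 + 2 + 2 = 80 cm.
Lower bound: ⌈80/15⌉ = 6 shelves.
A packing using 6 shelves:
  shelf 1: 14 = 14
  shelf 2: 12 + 3 = 15
  shelf 3: 11 + 4 = 15
  shelf 4: 10 + 4 = 14
  shelf 5: 10 + 3 + 2 = 15
  shelf 6: 3 + 2 + 2 = 7
This matches the lower bound, so 6 is optimal.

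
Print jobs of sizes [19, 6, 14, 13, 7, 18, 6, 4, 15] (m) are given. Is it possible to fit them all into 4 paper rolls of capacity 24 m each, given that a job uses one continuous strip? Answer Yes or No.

No

Total = 102 m; ⌈102/24⌉ = 5.
At least 5 paper rolls are required, but only 4 are allowed.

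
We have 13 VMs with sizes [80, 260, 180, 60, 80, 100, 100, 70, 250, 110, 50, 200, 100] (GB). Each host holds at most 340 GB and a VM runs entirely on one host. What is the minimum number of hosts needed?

5

Total = 260 + 250 + 200 + 180 + 110 + 100 + 100 + 100 + 80 + 80 + 70 + 60 + 50 = 1640 GB.
Lower bound: ⌈1640/340⌉ = 5 hosts.
A packing using 5 hosts:
  host 1: 260 + 80 = 340
  host 2: 250 + 80 = 330
  host 3: 200 + 110 = 310
  host 4: 180 + 100 + 60 = 340
  host 5: 100 + 100 + 70 + 50 = 320
This matches the lower bound, so 5 is optimal.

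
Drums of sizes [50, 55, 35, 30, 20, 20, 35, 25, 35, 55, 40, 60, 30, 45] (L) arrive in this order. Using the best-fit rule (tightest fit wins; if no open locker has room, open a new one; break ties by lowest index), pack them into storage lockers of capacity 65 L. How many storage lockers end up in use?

  50 → locker 1 (new)  [load 50/65]
  55 → locker 2 (new)  [load 55/65]
  35 → locker 3 (new)  [load 35/65]
  30 → locker 3  [load 65/65]
  20 → locker 4 (new)  [load 20/65]
  20 → locker 4  [load 40/65]
  35 → locker 5 (new)  [load 35/65]
  25 → locker 4  [load 65/65]
  35 → locker 6 (new)  [load 35/65]
  55 → locker 7 (new)  [load 55/65]
  40 → locker 8 (new)  [load 40/65]
  60 → locker 9 (new)  [load 60/65]
  30 → locker 5  [load 65/65]
  45 → locker 10 (new)  [load 45/65]
10 storage lockers opened.

10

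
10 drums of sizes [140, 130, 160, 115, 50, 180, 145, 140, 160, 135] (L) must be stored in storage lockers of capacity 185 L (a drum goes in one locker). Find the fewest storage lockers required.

9

Total = 180 + 160 + 160 + 145 + 140 + 140 + 135 + 130 + 115 + 50 = 1355 L.
Lower bound: ⌈1355/185⌉ = 8 storage lockers.
Also, 9 drums each exceed 185/2 L, and no two of those can share a locker, so at least 9 storage lockers are needed.
A packing using 9 storage lockers:
  locker 1: 180 = 180
  locker 2: 160 = 160
  locker 3: 160 = 160
  locker 4: 145 = 145
  locker 5: 140 = 140
  locker 6: 140 = 140
  locker 7: 135 + 50 = 185
  locker 8: 130 = 130
  locker 9: 115 = 115
This matches the lower bound, so 9 is optimal.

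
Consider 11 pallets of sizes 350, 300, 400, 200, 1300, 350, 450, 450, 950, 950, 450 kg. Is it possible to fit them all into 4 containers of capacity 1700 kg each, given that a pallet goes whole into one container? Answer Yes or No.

A valid assignment using 4 containers:
  container 1: 1300 + 400 = 1700
  container 2: 950 + 450 + 300 = 1700
  container 3: 950 + 450 + 200 = 1600
  container 4: 450 + 350 + 350 = 1150
Every load is within 1700 kg, so 4 containers suffice.

Yes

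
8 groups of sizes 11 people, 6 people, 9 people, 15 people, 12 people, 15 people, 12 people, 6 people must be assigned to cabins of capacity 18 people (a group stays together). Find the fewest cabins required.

6

Total = 15 + 15 + 12 + 12 + 11 + 9 + 6 + 6 = 86 people.
Lower bound: ⌈86/18⌉ = 5 cabins.
A packing using 6 cabins:
  cabin 1: 15 = 15
  cabin 2: 15 = 15
  cabin 3: 12 + 6 = 18
  cabin 4: 12 + 6 = 18
  cabin 5: 11 = 11
  cabin 6: 9 = 9
No arrangement into 5 cabins stays within capacity, so 6 is optimal.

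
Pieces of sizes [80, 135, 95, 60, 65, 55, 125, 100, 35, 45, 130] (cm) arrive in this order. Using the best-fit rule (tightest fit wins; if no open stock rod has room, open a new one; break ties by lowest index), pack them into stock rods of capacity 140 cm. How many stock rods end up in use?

  80 → stock rod 1 (new)  [load 80/140]
  135 → stock rod 2 (new)  [load 135/140]
  95 → stock rod 3 (new)  [load 95/140]
  60 → stock rod 1  [load 140/140]
  65 → stock rod 4 (new)  [load 65/140]
  55 → stock rod 4  [load 120/140]
  125 → stock rod 5 (new)  [load 125/140]
  100 → stock rod 6 (new)  [load 100/140]
  35 → stock rod 6  [load 135/140]
  45 → stock rod 3  [load 140/140]
  130 → stock rod 7 (new)  [load 130/140]
7 stock rods opened.

7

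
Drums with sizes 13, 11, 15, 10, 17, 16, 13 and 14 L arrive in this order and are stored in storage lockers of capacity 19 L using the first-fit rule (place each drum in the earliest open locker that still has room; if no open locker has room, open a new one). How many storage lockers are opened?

8

  13 → locker 1 (new)  [load 13/19]
  11 → locker 2 (new)  [load 11/19]
  15 → locker 3 (new)  [load 15/19]
  10 → locker 4 (new)  [load 10/19]
  17 → locker 5 (new)  [load 17/19]
  16 → locker 6 (new)  [load 16/19]
  13 → locker 7 (new)  [load 13/19]
  14 → locker 8 (new)  [load 14/19]
8 storage lockers opened.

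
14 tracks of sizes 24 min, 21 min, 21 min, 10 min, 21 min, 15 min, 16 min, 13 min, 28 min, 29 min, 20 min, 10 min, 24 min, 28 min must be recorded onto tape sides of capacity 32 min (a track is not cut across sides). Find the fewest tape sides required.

11

Total = 29 + 28 + 28 + 24 + 24 + 21 + 21 + 21 + 20 + 16 + 15 + 13 + 10 + 10 = 280 min.
Lower bound: ⌈280/32⌉ = 9 tape sides.
A packing using 11 tape sides:
  side 1: 29 = 29
  side 2: 28 = 28
  side 3: 28 = 28
  side 4: 24 = 24
  side 5: 24 = 24
  side 6: 21 + 10 = 31
  side 7: 21 + 10 = 31
  side 8: 21 = 21
  side 9: 20 = 20
  side 10: 16 + 15 = 31
  side 11: 13 = 13
No arrangement into 10 tape sides stays within capacity, so 11 is optimal.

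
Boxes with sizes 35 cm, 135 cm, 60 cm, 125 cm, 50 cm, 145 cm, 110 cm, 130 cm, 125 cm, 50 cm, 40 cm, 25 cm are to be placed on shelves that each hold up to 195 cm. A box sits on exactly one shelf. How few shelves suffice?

Total = 145 + 135 + 130 + 125 + 125 + 110 + 60 + 50 + 50 + 40 + 35 + 25 = 1030 cm.
Lower bound: ⌈1030/195⌉ = 6 shelves.
A packing using 6 shelves:
  shelf 1: 145 + 50 = 195
  shelf 2: 135 + 60 = 195
  shelf 3: 130 + 50 = 180
  shelf 4: 125 + 40 + 25 = 190
  shelf 5: 125 + 35 = 160
  shelf 6: 110 = 110
This matches the lower bound, so 6 is optimal.

6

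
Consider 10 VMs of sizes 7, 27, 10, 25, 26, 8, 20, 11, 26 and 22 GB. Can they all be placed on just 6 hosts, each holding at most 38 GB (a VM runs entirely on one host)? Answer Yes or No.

A valid assignment using 6 hosts:
  host 1: 27 + 11 = 38
  host 2: 26 + 10 = 36
  host 3: 26 + 8 = 34
  host 4: 25 + 7 = 32
  host 5: 22 = 22
  host 6: 20 = 20
Every load is within 38 GB, so 6 hosts suffice.

Yes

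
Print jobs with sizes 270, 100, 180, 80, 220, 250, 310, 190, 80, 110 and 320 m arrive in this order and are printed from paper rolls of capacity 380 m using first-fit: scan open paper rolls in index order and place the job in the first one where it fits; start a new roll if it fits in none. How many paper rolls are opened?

  270 → roll 1 (new)  [load 270/380]
  100 → roll 1  [load 370/380]
  180 → roll 2 (new)  [load 180/380]
  80 → roll 2  [load 260/380]
  220 → roll 3 (new)  [load 220/380]
  250 → roll 4 (new)  [load 250/380]
  310 → roll 5 (new)  [load 310/380]
  190 → roll 6 (new)  [load 190/380]
  80 → roll 2  [load 340/380]
  110 → roll 3  [load 330/380]
  320 → roll 7 (new)  [load 320/380]
7 paper rolls opened.

7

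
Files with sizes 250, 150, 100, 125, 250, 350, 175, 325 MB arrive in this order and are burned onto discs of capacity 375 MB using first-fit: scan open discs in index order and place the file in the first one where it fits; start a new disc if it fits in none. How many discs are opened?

  250 → disc 1 (new)  [load 250/375]
  150 → disc 2 (new)  [load 150/375]
  100 → disc 1  [load 350/375]
  125 → disc 2  [load 275/375]
  250 → disc 3 (new)  [load 250/375]
  350 → disc 4 (new)  [load 350/375]
  175 → disc 5 (new)  [load 175/375]
  325 → disc 6 (new)  [load 325/375]
6 discs opened.

6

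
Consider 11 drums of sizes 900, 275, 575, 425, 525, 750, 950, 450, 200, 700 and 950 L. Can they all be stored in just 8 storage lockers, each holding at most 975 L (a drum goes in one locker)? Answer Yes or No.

A valid assignment using 8 storage lockers:
  locker 1: 950 = 950
  locker 2: 950 = 950
  locker 3: 900 = 900
  locker 4: 750 + 200 = 950
  locker 5: 700 + 275 = 975
  locker 6: 575 = 575
  locker 7: 525 + 450 = 975
  locker 8: 425 = 425
Every load is within 975 L, so 8 storage lockers suffice.

Yes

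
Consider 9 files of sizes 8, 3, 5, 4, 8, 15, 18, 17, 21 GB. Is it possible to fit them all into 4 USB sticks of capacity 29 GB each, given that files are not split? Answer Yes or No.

Yes

A valid assignment using 4 USB sticks:
  USB stick 1: 21 + 8 = 29
  USB stick 2: 18 + 8 + 3 = 29
  USB stick 3: 17 + 5 + 4 = 26
  USB stick 4: 15 = 15
Every load is within 29 GB, so 4 USB sticks suffice.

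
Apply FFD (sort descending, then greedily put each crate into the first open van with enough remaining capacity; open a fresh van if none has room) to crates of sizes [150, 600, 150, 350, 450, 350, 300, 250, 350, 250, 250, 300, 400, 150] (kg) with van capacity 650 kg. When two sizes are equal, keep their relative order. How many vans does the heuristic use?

Sorted descending: 600, 450, 400, 350, 350, 350, 300, 300, 250, 250, 250, 150, 150, 150.
  600 → van 1 (new)  [load 600/650]
  450 → van 2 (new)  [load 450/650]
  400 → van 3 (new)  [load 400/650]
  350 → van 4 (new)  [load 350/650]
  350 → van 5 (new)  [load 350/650]
  350 → van 6 (new)  [load 350/650]
  300 → van 4  [load 650/650]
  300 → van 5  [load 650/650]
  250 → van 3  [load 650/650]
  250 → van 6  [load 600/650]
  250 → van 7 (new)  [load 250/650]
  150 → van 2  [load 600/650]
  150 → van 7  [load 400/650]
  150 → van 7  [load 550/650]
7 vans opened.

7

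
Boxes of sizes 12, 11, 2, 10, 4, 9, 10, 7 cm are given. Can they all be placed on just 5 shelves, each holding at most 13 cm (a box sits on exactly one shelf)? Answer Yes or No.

No

Total = 65 cm; ⌈65/13⌉ = 5.
6 boxes each exceed half the capacity and cannot share a shelf, forcing at least 6 shelves.
At least 6 shelves are required, but only 5 are allowed.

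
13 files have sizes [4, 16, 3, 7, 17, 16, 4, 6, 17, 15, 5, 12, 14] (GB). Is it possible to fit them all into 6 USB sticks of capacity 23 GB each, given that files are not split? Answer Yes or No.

Total = 136 GB; ⌈136/23⌉ = 6.
7 files each exceed half the capacity and cannot share a USB stick, forcing at least 7 USB sticks.
At least 7 USB sticks are required, but only 6 are allowed.

No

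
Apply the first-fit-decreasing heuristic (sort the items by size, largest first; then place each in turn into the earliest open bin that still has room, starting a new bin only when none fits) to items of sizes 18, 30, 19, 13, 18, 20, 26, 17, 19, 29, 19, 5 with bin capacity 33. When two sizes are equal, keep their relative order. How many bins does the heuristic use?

10

Sorted descending: 30, 29, 26, 20, 19, 19, 19, 18, 18, 17, 13, 5.
  30 → bin 1 (new)  [load 30/33]
  29 → bin 2 (new)  [load 29/33]
  26 → bin 3 (new)  [load 26/33]
  20 → bin 4 (new)  [load 20/33]
  19 → bin 5 (new)  [load 19/33]
  19 → bin 6 (new)  [load 19/33]
  19 → bin 7 (new)  [load 19/33]
  18 → bin 8 (new)  [load 18/33]
  18 → bin 9 (new)  [load 18/33]
  17 → bin 10 (new)  [load 17/33]
  13 → bin 4  [load 33/33]
  5 → bin 3  [load 31/33]
10 bins opened.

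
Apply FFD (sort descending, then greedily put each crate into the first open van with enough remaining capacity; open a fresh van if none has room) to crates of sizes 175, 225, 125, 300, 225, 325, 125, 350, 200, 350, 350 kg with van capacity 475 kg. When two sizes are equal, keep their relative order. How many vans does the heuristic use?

7

Sorted descending: 350, 350, 350, 325, 300, 225, 225, 200, 175, 125, 125.
  350 → van 1 (new)  [load 350/475]
  350 → van 2 (new)  [load 350/475]
  350 → van 3 (new)  [load 350/475]
  325 → van 4 (new)  [load 325/475]
  300 → van 5 (new)  [load 300/475]
  225 → van 6 (new)  [load 225/475]
  225 → van 6  [load 450/475]
  200 → van 7 (new)  [load 200/475]
  175 → van 5  [load 475/475]
  125 → van 1  [load 475/475]
  125 → van 2  [load 475/475]
7 vans opened.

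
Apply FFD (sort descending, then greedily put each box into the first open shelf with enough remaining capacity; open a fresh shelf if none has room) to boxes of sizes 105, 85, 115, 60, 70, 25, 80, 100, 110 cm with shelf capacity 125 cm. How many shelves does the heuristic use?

8

Sorted descending: 115, 110, 105, 100, 85, 80, 70, 60, 25.
  115 → shelf 1 (new)  [load 115/125]
  110 → shelf 2 (new)  [load 110/125]
  105 → shelf 3 (new)  [load 105/125]
  100 → shelf 4 (new)  [load 100/125]
  85 → shelf 5 (new)  [load 85/125]
  80 → shelf 6 (new)  [load 80/125]
  70 → shelf 7 (new)  [load 70/125]
  60 → shelf 8 (new)  [load 60/125]
  25 → shelf 4  [load 125/125]
8 shelves opened.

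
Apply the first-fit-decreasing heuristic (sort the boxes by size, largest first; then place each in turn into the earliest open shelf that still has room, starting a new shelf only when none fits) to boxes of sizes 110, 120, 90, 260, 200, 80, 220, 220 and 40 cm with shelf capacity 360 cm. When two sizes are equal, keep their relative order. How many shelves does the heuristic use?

Sorted descending: 260, 220, 220, 200, 120, 110, 90, 80, 40.
  260 → shelf 1 (new)  [load 260/360]
  220 → shelf 2 (new)  [load 220/360]
  220 → shelf 3 (new)  [load 220/360]
  200 → shelf 4 (new)  [load 200/360]
  120 → shelf 2  [load 340/360]
  110 → shelf 3  [load 330/360]
  90 → shelf 1  [load 350/360]
  80 → shelf 4  [load 280/360]
  40 → shelf 4  [load 320/360]
4 shelves opened.

4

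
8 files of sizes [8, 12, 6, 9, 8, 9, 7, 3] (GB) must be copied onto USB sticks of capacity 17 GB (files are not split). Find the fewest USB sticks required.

4

Total = 12 + 9 + 9 + 8 + 8 + 7 + 6 + 3 = 62 GB.
Lower bound: ⌈62/17⌉ = 4 USB sticks.
A packing using 4 USB sticks:
  USB stick 1: 12 + 3 = 15
  USB stick 2: 9 + 8 = 17
  USB stick 3: 9 + 8 = 17
  USB stick 4: 7 + 6 = 13
This matches the lower bound, so 4 is optimal.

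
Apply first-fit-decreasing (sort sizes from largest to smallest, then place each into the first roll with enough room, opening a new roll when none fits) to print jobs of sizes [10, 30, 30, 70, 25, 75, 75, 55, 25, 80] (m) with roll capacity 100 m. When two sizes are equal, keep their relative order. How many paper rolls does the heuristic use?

Sorted descending: 80, 75, 75, 70, 55, 30, 30, 25, 25, 10.
  80 → roll 1 (new)  [load 80/100]
  75 → roll 2 (new)  [load 75/100]
  75 → roll 3 (new)  [load 75/100]
  70 → roll 4 (new)  [load 70/100]
  55 → roll 5 (new)  [load 55/100]
  30 → roll 4  [load 100/100]
  30 → roll 5  [load 85/100]
  25 → roll 2  [load 100/100]
  25 → roll 3  [load 100/100]
  10 → roll 1  [load 90/100]
5 paper rolls opened.

5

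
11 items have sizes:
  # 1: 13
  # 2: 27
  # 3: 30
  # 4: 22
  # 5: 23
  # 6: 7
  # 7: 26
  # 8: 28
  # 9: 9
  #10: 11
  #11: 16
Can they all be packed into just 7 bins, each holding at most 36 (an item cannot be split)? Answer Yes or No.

Yes

A valid assignment using 7 bins:
  bin 1: 30 = 30
  bin 2: 28 + 7 = 35
  bin 3: 27 + 9 = 36
  bin 4: 26 = 26
  bin 5: 23 + 13 = 36
  bin 6: 22 + 11 = 33
  bin 7: 16 = 16
Every load is within 36, so 7 bins suffice.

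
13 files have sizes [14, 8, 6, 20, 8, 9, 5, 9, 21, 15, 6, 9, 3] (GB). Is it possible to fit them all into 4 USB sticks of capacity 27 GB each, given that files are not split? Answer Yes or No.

No

Total = 133 GB; ⌈133/27⌉ = 5.
At least 5 USB sticks are required, but only 4 are allowed.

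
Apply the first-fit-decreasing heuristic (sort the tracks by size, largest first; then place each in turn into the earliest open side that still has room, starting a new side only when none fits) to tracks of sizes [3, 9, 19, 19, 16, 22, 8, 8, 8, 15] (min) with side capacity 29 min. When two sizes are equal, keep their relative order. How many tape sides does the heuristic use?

5

Sorted descending: 22, 19, 19, 16, 15, 9, 8, 8, 8, 3.
  22 → side 1 (new)  [load 22/29]
  19 → side 2 (new)  [load 19/29]
  19 → side 3 (new)  [load 19/29]
  16 → side 4 (new)  [load 16/29]
  15 → side 5 (new)  [load 15/29]
  9 → side 2  [load 28/29]
  8 → side 3  [load 27/29]
  8 → side 4  [load 24/29]
  8 → side 5  [load 23/29]
  3 → side 1  [load 25/29]
5 tape sides opened.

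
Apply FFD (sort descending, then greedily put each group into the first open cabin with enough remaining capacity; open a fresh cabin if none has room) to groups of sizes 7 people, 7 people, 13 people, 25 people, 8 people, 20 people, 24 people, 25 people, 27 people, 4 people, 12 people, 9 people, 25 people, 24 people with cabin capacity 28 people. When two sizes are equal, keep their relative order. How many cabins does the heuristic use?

9

Sorted descending: 27, 25, 25, 25, 24, 24, 20, 13, 12, 9, 8, 7, 7, 4.
  27 → cabin 1 (new)  [load 27/28]
  25 → cabin 2 (new)  [load 25/28]
  25 → cabin 3 (new)  [load 25/28]
  25 → cabin 4 (new)  [load 25/28]
  24 → cabin 5 (new)  [load 24/28]
  24 → cabin 6 (new)  [load 24/28]
  20 → cabin 7 (new)  [load 20/28]
  13 → cabin 8 (new)  [load 13/28]
  12 → cabin 8  [load 25/28]
  9 → cabin 9 (new)  [load 9/28]
  8 → cabin 7  [load 28/28]
  7 → cabin 9  [load 16/28]
  7 → cabin 9  [load 23/28]
  4 → cabin 5  [load 28/28]
9 cabins opened.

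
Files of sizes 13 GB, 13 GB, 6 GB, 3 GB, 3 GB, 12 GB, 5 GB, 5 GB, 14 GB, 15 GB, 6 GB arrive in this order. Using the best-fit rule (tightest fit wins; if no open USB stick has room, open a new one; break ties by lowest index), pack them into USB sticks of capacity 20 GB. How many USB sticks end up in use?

  13 → USB stick 1 (new)  [load 13/20]
  13 → USB stick 2 (new)  [load 13/20]
  6 → USB stick 1  [load 19/20]
  3 → USB stick 2  [load 16/20]
  3 → USB stick 2  [load 19/20]
  12 → USB stick 3 (new)  [load 12/20]
  5 → USB stick 3  [load 17/20]
  5 → USB stick 4 (new)  [load 5/20]
  14 → USB stick 4  [load 19/20]
  15 → USB stick 5 (new)  [load 15/20]
  6 → USB stick 6 (new)  [load 6/20]
6 USB sticks opened.

6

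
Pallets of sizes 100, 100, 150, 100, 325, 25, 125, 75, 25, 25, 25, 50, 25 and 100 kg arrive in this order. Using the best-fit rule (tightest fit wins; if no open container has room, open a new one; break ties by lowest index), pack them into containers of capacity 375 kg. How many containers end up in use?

4

  100 → container 1 (new)  [load 100/375]
  100 → container 1  [load 200/375]
  150 → container 1  [load 350/375]
  100 → container 2 (new)  [load 100/375]
  325 → container 3 (new)  [load 325/375]
  25 → container 1  [load 375/375]
  125 → container 2  [load 225/375]
  75 → container 2  [load 300/375]
  25 → container 3  [load 350/375]
  25 → container 3  [load 375/375]
  25 → container 2  [load 325/375]
  50 → container 2  [load 375/375]
  25 → container 4 (new)  [load 25/375]
  100 → container 4  [load 125/375]
4 containers opened.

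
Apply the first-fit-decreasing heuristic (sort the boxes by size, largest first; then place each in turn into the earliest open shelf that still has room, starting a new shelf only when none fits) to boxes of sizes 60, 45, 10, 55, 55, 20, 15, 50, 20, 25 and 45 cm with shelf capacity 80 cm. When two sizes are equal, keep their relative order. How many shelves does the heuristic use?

6

Sorted descending: 60, 55, 55, 50, 45, 45, 25, 20, 20, 15, 10.
  60 → shelf 1 (new)  [load 60/80]
  55 → shelf 2 (new)  [load 55/80]
  55 → shelf 3 (new)  [load 55/80]
  50 → shelf 4 (new)  [load 50/80]
  45 → shelf 5 (new)  [load 45/80]
  45 → shelf 6 (new)  [load 45/80]
  25 → shelf 2  [load 80/80]
  20 → shelf 1  [load 80/80]
  20 → shelf 3  [load 75/80]
  15 → shelf 4  [load 65/80]
  10 → shelf 4  [load 75/80]
6 shelves opened.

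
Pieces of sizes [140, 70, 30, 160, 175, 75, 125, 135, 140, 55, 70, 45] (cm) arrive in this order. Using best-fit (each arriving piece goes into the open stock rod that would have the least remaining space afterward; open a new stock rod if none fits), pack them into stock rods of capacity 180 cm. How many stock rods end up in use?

8

  140 → stock rod 1 (new)  [load 140/180]
  70 → stock rod 2 (new)  [load 70/180]
  30 → stock rod 1  [load 170/180]
  160 → stock rod 3 (new)  [load 160/180]
  175 → stock rod 4 (new)  [load 175/180]
  75 → stock rod 2  [load 145/180]
  125 → stock rod 5 (new)  [load 125/180]
  135 → stock rod 6 (new)  [load 135/180]
  140 → stock rod 7 (new)  [load 140/180]
  55 → stock rod 5  [load 180/180]
  70 → stock rod 8 (new)  [load 70/180]
  45 → stock rod 6  [load 180/180]
8 stock rods opened.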